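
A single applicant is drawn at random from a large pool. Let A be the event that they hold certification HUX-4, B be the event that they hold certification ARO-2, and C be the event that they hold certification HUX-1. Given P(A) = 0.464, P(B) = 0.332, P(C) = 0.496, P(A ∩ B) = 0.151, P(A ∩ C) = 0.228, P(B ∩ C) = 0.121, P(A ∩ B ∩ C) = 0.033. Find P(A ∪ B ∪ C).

By inclusion–exclusion:
P(A ∪ B ∪ C) = 0.464 + 0.332 + 0.496 − 0.151 − 0.228 − 0.121 + 0.033 = 0.825

0.825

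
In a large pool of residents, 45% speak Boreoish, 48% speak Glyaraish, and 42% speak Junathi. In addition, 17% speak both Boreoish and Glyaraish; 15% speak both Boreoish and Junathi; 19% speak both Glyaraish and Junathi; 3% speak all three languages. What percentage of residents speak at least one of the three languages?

Inclusion–exclusion gives
P(at least one) = 45 + 48 + 42 − 17 − 15 − 19 + 3 = 87%

87%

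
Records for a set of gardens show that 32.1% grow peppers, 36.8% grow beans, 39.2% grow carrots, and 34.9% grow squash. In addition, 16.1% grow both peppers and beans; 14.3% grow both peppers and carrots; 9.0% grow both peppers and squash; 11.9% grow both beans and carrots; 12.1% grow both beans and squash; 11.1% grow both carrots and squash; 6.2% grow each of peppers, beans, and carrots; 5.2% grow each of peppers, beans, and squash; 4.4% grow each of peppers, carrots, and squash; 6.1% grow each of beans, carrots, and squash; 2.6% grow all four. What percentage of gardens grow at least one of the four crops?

By inclusion–exclusion:
P(≥1) = 32.1 + 36.8 + 39.2 + 34.9 − 16.1 − 14.3 − 9.0 − 11.9 − 12.1 − 11.1 + 6.2 + 5.2 + 4.4 + 6.1 − 2.6 = 87.8%

87.8%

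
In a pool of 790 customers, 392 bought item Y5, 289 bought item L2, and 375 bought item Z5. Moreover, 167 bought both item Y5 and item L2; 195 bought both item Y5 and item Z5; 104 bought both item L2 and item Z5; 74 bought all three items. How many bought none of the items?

By inclusion–exclusion:
N(≥1) = 392 + 289 + 375 − 167 − 195 − 104 + 74 = 664
None: 790 − 664 = 126

126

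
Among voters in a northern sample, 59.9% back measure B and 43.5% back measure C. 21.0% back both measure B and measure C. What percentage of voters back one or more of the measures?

82.4%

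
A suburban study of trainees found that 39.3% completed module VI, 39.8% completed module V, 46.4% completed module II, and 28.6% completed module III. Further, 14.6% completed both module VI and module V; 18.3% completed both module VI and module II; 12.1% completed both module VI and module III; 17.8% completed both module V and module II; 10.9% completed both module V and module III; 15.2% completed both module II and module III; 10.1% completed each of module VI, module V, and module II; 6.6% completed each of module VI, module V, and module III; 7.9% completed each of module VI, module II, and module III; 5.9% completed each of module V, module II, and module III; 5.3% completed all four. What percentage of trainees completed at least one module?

90.4%

P(at least one) = 39.3 + 39.8 + 46.4 + 28.6 − 14.6 − 18.3 − 12.1 − 17.8 − 10.9 − 15.2 + 10.1 + 6.6 + 7.9 + 5.9 − 5.3 = 90.4%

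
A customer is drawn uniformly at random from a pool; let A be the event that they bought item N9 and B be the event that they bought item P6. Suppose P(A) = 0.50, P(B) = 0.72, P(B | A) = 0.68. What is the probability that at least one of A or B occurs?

0.88

P(A ∩ B) = P(A)·P(B|A) = 0.50 × 0.68 = 0.34
P(A ∪ B) = 0.50 + 0.72 − 0.34 = 0.88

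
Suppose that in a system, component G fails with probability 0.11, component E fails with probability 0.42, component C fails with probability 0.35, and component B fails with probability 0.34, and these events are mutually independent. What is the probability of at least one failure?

0.7785502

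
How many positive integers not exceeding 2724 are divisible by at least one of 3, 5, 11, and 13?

1504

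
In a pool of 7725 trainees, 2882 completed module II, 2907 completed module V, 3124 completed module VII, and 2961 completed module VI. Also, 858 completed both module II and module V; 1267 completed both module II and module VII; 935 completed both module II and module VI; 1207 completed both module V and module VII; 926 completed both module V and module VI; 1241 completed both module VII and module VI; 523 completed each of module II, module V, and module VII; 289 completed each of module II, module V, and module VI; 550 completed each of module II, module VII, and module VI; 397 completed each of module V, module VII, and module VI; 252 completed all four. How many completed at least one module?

6947

By inclusion–exclusion:
N(≥1) = 2882 + 2907 + 3124 + 2961 − 858 − 1267 − 935 − 1207 − 926 − 1241 + 523 + 289 + 550 + 397 − 252 = 6947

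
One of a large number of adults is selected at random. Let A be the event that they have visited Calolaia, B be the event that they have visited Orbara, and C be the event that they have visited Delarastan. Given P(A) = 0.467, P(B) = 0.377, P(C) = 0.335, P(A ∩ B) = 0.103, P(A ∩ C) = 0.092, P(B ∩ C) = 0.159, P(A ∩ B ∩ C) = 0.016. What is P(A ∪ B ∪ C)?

0.841

P(A ∪ B ∪ C) = 0.467 + 0.377 + 0.335 − 0.103 − 0.092 − 0.159 + 0.016 = 0.841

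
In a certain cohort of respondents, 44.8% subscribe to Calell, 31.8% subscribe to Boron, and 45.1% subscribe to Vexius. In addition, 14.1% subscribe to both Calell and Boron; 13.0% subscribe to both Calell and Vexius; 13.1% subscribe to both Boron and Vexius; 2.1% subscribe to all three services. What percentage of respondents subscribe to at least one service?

P(at least one) = 44.8 + 31.8 + 45.1 − 14.1 − 13.0 − 13.1 + 2.1 = 83.6%

83.6%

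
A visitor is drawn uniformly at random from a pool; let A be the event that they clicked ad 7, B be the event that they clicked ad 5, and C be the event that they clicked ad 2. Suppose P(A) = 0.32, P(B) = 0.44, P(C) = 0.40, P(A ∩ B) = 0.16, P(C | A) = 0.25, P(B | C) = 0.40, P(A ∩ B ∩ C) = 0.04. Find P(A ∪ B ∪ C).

P(A ∩ C) = P(A)·P(C|A) = 0.32 × 0.25 = 0.08
P(B ∩ C) = P(C)·P(B|C) = 0.40 × 0.40 = 0.16
P(A ∪ B ∪ C) = 0.32 + 0.44 + 0.40 − 0.16 − 0.08 − 0.16 + 0.04 = 0.80

0.80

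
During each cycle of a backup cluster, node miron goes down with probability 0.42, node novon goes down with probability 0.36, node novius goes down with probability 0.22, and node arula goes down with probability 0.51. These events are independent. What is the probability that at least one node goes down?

0.85812736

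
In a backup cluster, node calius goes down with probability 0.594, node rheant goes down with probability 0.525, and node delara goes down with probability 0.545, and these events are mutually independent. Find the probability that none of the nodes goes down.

P(none) = (1 − 0.594) × (1 − 0.525) × (1 − 0.545) = 0.406 × 0.475 × 0.455 = 0.08774675

0.08774675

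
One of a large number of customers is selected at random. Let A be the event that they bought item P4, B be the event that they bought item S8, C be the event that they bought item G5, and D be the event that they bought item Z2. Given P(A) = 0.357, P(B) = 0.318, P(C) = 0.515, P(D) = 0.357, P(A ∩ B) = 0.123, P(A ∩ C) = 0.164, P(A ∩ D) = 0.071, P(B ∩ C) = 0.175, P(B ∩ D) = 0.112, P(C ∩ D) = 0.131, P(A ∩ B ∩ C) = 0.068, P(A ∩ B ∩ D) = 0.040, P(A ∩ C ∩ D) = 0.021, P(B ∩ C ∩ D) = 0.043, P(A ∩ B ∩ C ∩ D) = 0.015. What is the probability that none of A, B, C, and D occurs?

0.072

P(A ∪ B ∪ C ∪ D) = 0.357 + 0.318 + 0.515 + 0.357 − 0.123 − 0.164 − 0.071 − 0.175 − 0.112 − 0.131 + 0.068 + 0.040 + 0.021 + 0.043 − 0.015 = 0.928
P(none) = 1 − 0.928 = 0.072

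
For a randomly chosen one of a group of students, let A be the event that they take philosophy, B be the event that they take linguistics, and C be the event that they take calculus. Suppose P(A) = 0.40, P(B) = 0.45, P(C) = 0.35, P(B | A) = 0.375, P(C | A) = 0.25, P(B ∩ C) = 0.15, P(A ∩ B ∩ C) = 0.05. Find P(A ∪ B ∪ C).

0.85

P(A ∩ B) = P(A)·P(B|A) = 0.40 × 0.375 = 0.15
P(A ∩ C) = P(A)·P(C|A) = 0.40 × 0.25 = 0.10
Using inclusion–exclusion:
P(A ∪ B ∪ C) = 0.40 + 0.45 + 0.35 − 0.15 − 0.10 − 0.15 + 0.05 = 0.85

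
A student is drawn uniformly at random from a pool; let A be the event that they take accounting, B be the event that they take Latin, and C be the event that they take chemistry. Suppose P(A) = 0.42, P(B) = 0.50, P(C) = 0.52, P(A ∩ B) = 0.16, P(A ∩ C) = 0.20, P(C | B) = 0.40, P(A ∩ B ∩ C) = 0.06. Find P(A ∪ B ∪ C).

P(B ∩ C) = P(B)·P(C|B) = 0.50 × 0.40 = 0.20
P(A ∪ B ∪ C) = 0.42 + 0.50 + 0.52 − 0.16 − 0.20 − 0.20 + 0.06 = 0.94

0.94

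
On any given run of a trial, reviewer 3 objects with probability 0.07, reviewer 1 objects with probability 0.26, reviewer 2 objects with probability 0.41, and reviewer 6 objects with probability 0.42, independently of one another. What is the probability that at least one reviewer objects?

0.76449796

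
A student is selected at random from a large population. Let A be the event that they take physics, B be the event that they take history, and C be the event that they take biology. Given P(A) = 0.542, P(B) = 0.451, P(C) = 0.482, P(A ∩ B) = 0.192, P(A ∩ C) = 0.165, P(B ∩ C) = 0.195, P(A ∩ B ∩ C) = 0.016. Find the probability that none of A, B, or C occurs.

P(A ∪ B ∪ C) = 0.542 + 0.451 + 0.482 − 0.192 − 0.165 − 0.195 + 0.016 = 0.939
P(none) = 1 − 0.939 = 0.061

0.061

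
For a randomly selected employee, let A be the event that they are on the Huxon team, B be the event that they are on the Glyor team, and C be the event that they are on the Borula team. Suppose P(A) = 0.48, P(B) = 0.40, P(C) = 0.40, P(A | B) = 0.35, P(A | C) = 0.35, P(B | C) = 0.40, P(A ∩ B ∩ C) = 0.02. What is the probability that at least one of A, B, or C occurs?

P(A ∩ B) = P(B)·P(A|B) = 0.40 × 0.35 = 0.14
P(A ∩ C) = P(C)·P(A|C) = 0.40 × 0.35 = 0.14
P(B ∩ C) = P(C)·P(B|C) = 0.40 × 0.40 = 0.16
Using inclusion–exclusion:
P(A ∪ B ∪ C) = 0.48 + 0.40 + 0.40 − 0.14 − 0.14 − 0.16 + 0.02 = 0.86

0.86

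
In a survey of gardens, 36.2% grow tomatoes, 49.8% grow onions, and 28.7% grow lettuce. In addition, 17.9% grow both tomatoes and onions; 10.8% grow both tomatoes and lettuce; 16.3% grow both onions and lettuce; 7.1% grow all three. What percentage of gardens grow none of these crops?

23.2%

Inclusion–exclusion gives
P(at least one) = 36.2 + 49.8 + 28.7 − 17.9 − 10.8 − 16.3 + 7.1 = 76.8%
P(none) = 100% − 76.8% = 23.2%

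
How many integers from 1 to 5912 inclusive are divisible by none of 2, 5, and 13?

2183

Using inclusion–exclusion:
⌊5912/2⌋ + ⌊5912/5⌋ + ⌊5912/13⌋ − ⌊5912/10⌋ − ⌊5912/26⌋ − ⌊5912/65⌋ + ⌊5912/130⌋ = 2956 + 1182 + 454 − 591 − 227 − 90 + 45 = 3729
5912 − 3729 = 2183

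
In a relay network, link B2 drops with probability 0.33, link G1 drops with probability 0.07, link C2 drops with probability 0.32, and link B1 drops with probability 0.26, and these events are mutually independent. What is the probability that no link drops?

P(none) = (1 − 0.33) × (1 − 0.07) × (1 − 0.32) × (1 − 0.26) = 0.67 × 0.93 × 0.68 × 0.74 = 0.31354392

0.31354392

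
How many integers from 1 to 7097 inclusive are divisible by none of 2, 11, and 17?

Apply inclusion-exclusion:
3548 + 645 + 417 − 322 − 208 − 37 + 18 = 4061
7097 − 4061 = 3036

3036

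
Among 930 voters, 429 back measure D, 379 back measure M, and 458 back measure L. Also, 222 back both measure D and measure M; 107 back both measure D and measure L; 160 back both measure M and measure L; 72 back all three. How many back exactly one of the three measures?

504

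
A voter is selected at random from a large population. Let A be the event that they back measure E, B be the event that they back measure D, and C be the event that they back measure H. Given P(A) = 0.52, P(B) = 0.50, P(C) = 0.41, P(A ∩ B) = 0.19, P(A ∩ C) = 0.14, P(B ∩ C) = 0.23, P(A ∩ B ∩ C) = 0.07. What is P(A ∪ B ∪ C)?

By inclusion-exclusion,
P(A ∪ B ∪ C) = 0.52 + 0.50 + 0.41 − 0.19 − 0.14 − 0.23 + 0.07 = 0.94

0.94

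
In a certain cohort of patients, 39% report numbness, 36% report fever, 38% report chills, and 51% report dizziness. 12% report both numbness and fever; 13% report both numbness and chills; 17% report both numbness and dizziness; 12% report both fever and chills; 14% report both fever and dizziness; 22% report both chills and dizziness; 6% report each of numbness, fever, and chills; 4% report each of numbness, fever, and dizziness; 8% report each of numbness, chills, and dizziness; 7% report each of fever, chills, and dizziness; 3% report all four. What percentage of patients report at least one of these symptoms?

Using inclusion–exclusion:
P(union) = 39 + 36 + 38 + 51 − 12 − 13 − 17 − 12 − 14 − 22 + 6 + 4 + 8 + 7 − 3 = 96%

96%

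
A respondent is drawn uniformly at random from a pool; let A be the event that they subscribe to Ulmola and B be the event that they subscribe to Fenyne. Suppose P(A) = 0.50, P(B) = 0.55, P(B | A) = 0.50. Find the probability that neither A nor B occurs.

0.20

P(A ∩ B) = P(A)·P(B|A) = 0.50 × 0.50 = 0.25
Using inclusion–exclusion:
P(A ∪ B) = 0.50 + 0.55 − 0.25 = 0.80
P(none) = 1 − 0.80 = 0.20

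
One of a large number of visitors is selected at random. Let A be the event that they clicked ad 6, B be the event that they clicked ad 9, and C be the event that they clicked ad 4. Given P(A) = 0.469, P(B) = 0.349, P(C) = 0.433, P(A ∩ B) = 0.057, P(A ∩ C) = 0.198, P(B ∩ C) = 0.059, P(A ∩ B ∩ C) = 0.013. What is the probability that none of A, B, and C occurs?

Using inclusion–exclusion:
P(A ∪ B ∪ C) = 0.469 + 0.349 + 0.433 − 0.057 − 0.198 − 0.059 + 0.013 = 0.950
P(none) = 1 − 0.950 = 0.050

0.050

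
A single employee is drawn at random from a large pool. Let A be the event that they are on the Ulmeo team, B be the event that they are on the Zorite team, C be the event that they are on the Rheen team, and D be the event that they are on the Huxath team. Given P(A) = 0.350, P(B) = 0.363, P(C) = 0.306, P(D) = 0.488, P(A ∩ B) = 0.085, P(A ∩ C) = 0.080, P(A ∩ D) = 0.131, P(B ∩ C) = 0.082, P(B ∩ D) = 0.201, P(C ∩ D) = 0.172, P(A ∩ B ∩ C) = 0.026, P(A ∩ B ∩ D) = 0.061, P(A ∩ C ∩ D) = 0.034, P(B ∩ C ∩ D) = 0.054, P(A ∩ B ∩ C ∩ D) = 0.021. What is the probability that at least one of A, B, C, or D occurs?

0.910

Using inclusion–exclusion:
P(A ∪ B ∪ C ∪ D) = 0.350 + 0.363 + 0.306 + 0.488 − 0.085 − 0.080 − 0.131 − 0.082 − 0.201 − 0.172 + 0.026 + 0.061 + 0.034 + 0.054 − 0.021 = 0.910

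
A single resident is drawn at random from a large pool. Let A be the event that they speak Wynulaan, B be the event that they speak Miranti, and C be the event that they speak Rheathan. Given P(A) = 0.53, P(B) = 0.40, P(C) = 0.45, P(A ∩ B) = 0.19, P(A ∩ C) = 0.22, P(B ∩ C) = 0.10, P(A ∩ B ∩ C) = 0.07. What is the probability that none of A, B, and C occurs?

0.06

P(A ∪ B ∪ C) = 0.53 + 0.40 + 0.45 − 0.19 − 0.22 − 0.10 + 0.07 = 0.94
P(none) = 1 − 0.94 = 0.06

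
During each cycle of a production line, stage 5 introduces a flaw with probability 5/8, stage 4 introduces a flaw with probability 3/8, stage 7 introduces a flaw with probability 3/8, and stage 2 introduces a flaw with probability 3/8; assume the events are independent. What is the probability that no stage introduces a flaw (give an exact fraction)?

P(none) = (1 − 5/8) × (1 − 3/8) × (1 − 3/8) × (1 − 3/8) = 3/8 × 5/8 × 5/8 × 5/8 = 375/4096

375/4096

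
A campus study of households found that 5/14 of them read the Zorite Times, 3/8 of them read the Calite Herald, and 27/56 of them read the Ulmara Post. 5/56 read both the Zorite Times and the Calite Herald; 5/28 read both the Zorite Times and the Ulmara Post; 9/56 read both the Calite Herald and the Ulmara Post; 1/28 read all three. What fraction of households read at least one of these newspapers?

23/28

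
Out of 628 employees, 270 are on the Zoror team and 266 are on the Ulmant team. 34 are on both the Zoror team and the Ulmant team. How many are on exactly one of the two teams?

468

By inclusion–exclusion (exactly-one form):
N(exactly one) = 270 + 266 − 2·34 = 468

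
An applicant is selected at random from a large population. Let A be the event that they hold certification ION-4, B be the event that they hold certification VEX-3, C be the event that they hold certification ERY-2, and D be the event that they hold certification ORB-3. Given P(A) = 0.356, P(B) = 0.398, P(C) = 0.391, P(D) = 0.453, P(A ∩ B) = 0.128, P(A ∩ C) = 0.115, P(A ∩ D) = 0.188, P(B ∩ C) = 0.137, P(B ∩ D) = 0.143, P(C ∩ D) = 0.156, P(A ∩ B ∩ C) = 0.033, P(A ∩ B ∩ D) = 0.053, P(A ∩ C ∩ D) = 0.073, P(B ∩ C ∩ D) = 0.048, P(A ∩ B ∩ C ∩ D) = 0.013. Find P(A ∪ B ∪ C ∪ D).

0.925

Apply inclusion-exclusion:
P(A ∪ B ∪ C ∪ D) = 0.356 + 0.398 + 0.391 + 0.453 − 0.128 − 0.115 − 0.188 − 0.137 − 0.143 − 0.156 + 0.033 + 0.053 + 0.073 + 0.048 − 0.013 = 0.925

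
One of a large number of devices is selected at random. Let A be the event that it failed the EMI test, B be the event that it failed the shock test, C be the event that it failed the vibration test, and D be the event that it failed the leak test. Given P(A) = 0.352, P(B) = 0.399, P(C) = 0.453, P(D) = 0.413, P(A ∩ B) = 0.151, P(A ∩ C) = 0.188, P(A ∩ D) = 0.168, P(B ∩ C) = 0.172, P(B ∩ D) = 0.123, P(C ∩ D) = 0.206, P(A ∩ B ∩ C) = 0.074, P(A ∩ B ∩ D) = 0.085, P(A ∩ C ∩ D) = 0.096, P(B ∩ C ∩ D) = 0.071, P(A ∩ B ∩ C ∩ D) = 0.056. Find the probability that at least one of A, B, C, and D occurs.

0.879

Apply inclusion-exclusion:
P(A ∪ B ∪ C ∪ D) = 0.352 + 0.399 + 0.453 + 0.413 − 0.151 − 0.188 − 0.168 − 0.172 − 0.123 − 0.206 + 0.074 + 0.085 + 0.096 + 0.071 − 0.056 = 0.879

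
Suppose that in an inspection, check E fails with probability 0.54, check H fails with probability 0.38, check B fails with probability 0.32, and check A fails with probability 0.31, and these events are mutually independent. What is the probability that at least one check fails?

P(none) = (1 − 0.54) × (1 − 0.38) × (1 − 0.32) × (1 − 0.31) = 0.46 × 0.62 × 0.68 × 0.69 = 0.13381584
P(at least one) = 1 − 0.13381584 = 0.86618416

0.86618416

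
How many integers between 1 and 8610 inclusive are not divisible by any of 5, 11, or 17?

5894

Using inclusion–exclusion:
1722 + 782 + 506 − 156 − 101 − 46 + 9 = 2716
8610 − 2716 = 5894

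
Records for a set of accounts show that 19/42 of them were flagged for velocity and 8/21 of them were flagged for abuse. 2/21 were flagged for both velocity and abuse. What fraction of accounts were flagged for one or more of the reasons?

Inclusion–exclusion gives
P(at least one) = 19/42 + 8/21 − 2/21 = 31/42

31/42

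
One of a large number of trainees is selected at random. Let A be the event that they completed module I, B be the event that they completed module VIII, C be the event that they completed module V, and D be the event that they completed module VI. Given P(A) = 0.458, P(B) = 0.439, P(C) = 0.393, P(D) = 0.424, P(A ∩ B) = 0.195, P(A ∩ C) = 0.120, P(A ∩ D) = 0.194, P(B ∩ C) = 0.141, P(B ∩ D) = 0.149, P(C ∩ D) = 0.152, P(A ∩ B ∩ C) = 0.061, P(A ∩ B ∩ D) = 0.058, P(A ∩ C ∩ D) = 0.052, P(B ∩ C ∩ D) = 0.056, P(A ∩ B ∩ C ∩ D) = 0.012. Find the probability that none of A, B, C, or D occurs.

0.022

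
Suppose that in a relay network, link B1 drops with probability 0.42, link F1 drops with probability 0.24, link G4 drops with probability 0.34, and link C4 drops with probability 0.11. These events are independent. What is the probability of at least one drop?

0.74107408

P(none) = (1 − 0.42) × (1 − 0.24) × (1 − 0.34) × (1 − 0.11) = 0.58 × 0.76 × 0.66 × 0.89 = 0.25892592
P(at least one) = 1 − 0.25892592 = 0.74107408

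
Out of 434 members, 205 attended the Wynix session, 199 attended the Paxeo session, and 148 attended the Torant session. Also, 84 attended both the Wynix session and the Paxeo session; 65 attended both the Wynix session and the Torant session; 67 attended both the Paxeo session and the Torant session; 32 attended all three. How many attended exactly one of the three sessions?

216

|exactly one| = 205 + 199 + 148 − 2·84 − 2·65 − 2·67 + 3·32 = 216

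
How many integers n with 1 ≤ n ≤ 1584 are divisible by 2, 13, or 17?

792 + 121 + 93 − 60 − 46 − 7 + 3 = 896

896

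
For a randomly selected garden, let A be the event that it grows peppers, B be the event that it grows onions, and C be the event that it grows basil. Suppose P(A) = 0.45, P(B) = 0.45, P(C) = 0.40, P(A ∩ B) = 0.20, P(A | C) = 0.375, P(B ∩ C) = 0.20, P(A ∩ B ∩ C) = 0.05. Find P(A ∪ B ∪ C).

0.80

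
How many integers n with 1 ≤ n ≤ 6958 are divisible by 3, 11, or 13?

By inclusion-exclusion,
floor(6958/3) + floor(6958/11) + floor(6958/13) − floor(6958/33) − floor(6958/39) − floor(6958/143) + floor(6958/429) = 2319 + 632 + 535 − 210 − 178 − 48 + 16 = 3066

3066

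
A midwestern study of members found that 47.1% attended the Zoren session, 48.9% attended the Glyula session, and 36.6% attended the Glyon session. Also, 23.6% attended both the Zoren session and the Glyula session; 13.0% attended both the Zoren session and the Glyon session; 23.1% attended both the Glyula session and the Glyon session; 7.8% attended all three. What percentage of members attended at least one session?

80.7%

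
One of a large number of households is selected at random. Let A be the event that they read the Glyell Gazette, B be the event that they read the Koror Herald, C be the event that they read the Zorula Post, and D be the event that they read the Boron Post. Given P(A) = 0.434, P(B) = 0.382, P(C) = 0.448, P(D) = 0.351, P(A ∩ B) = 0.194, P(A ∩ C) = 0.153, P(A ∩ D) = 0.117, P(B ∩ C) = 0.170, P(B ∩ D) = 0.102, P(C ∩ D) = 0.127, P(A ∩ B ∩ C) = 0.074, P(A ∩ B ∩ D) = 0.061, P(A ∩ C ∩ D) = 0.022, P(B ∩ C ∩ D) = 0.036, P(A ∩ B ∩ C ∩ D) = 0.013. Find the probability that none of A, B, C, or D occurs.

By inclusion-exclusion,
P(A ∪ B ∪ C ∪ D) = 0.434 + 0.382 + 0.448 + 0.351 − 0.194 − 0.153 − 0.117 − 0.170 − 0.102 − 0.127 + 0.074 + 0.061 + 0.022 + 0.036 − 0.013 = 0.932
P(none) = 1 − 0.932 = 0.068

0.068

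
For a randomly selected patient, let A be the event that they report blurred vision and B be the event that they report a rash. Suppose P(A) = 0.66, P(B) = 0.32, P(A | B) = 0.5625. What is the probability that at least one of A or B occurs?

0.80

P(A ∩ B) = P(B)·P(A|B) = 0.32 × 0.5625 = 0.18
By inclusion–exclusion:
P(A ∪ B) = 0.66 + 0.32 − 0.18 = 0.80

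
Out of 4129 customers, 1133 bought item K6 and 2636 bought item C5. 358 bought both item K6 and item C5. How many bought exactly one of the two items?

3053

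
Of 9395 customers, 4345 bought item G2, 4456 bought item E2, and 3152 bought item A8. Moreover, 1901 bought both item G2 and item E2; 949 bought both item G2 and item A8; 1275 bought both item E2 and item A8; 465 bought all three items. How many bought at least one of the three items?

8293

By inclusion–exclusion:
|at least one| = 4345 + 4456 + 3152 − 1901 − 949 − 1275 + 465 = 8293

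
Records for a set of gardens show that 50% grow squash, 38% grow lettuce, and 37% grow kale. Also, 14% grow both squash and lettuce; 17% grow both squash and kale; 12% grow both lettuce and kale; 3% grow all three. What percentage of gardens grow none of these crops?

15%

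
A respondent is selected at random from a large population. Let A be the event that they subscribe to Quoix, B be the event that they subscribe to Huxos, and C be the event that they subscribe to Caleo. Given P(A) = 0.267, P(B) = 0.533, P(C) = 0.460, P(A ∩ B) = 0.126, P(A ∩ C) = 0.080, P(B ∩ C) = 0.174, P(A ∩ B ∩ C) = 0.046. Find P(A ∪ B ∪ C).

0.926

P(A ∪ B ∪ C) = 0.267 + 0.533 + 0.460 − 0.126 − 0.080 − 0.174 + 0.046 = 0.926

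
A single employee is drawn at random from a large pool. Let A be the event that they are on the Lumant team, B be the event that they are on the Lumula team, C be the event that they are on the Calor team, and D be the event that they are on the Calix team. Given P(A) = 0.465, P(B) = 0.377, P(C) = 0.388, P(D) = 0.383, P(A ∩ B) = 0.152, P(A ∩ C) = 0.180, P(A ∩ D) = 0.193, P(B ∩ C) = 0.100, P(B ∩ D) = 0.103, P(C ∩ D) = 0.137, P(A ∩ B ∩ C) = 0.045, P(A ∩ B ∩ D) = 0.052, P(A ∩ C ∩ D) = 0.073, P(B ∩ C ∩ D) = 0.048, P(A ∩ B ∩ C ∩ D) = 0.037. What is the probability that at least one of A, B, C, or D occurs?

0.929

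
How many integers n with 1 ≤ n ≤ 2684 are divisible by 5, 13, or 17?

536 + 206 + 157 − 41 − 31 − 12 + 2 = 817

817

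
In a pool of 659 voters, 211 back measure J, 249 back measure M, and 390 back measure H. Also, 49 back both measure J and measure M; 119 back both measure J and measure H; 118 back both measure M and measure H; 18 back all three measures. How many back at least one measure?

N(≥1) = 211 + 249 + 390 − 49 − 119 − 118 + 18 = 582

582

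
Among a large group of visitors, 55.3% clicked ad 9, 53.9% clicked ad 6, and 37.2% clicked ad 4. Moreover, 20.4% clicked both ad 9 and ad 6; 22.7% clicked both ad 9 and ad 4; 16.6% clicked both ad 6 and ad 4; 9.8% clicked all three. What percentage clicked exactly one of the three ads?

P(exactly one) = 55.3 + 53.9 + 37.2 − 2·20.4 − 2·22.7 − 2·16.6 + 3·9.8 = 56.4%

56.4%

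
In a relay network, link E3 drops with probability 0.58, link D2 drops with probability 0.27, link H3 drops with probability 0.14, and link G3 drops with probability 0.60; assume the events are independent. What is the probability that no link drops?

0.1054704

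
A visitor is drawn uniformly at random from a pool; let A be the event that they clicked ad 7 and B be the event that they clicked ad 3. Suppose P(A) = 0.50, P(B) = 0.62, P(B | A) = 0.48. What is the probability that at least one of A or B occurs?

0.88

P(A ∩ B) = P(A)·P(B|A) = 0.50 × 0.48 = 0.24
By inclusion-exclusion,
P(A ∪ B) = 0.50 + 0.62 − 0.24 = 0.88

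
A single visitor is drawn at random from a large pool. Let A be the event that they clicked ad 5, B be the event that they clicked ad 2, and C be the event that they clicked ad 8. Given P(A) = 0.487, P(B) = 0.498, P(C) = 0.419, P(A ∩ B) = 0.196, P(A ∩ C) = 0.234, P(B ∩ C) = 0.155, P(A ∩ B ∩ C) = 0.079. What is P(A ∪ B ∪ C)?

0.898

Using inclusion–exclusion:
P(A ∪ B ∪ C) = 0.487 + 0.498 + 0.419 − 0.196 − 0.234 − 0.155 + 0.079 = 0.898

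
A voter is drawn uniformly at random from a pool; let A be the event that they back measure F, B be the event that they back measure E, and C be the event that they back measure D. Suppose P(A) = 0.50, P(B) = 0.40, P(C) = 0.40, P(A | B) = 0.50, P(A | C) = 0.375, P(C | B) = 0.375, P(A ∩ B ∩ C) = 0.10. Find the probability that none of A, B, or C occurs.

0.10

P(A ∩ B) = P(B)·P(A|B) = 0.40 × 0.50 = 0.20
P(A ∩ C) = P(C)·P(A|C) = 0.40 × 0.375 = 0.15
P(B ∩ C) = P(B)·P(C|B) = 0.40 × 0.375 = 0.15
P(A ∪ B ∪ C) = 0.50 + 0.40 + 0.40 − 0.20 − 0.15 − 0.15 + 0.10 = 0.90
P(none) = 1 − 0.90 = 0.10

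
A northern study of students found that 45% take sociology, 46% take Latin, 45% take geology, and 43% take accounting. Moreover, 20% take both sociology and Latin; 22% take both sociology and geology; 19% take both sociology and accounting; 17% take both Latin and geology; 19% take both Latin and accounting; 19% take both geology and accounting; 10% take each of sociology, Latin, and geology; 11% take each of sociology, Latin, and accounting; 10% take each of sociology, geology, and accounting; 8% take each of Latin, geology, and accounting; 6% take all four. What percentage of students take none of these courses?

4%

Inclusion–exclusion gives
P(union) = 45 + 46 + 45 + 43 − 20 − 22 − 19 − 17 − 19 − 19 + 10 + 11 + 10 + 8 − 6 = 96%
P(none) = 100% − 96% = 4%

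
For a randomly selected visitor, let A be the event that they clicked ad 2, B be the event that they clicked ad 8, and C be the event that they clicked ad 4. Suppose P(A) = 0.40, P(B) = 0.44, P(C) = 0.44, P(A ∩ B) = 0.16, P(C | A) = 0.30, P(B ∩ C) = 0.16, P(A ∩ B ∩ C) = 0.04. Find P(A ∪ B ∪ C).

P(A ∩ C) = P(A)·P(C|A) = 0.40 × 0.30 = 0.12
By inclusion-exclusion,
P(A ∪ B ∪ C) = 0.40 + 0.44 + 0.44 − 0.16 − 0.12 − 0.16 + 0.04 = 0.88

0.88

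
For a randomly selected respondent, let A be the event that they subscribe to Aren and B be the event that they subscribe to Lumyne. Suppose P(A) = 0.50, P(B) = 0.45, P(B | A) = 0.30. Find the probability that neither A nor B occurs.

0.20

P(A ∩ B) = P(A)·P(B|A) = 0.50 × 0.30 = 0.15
Using inclusion–exclusion:
P(A ∪ B) = 0.50 + 0.45 − 0.15 = 0.80
P(none) = 1 − 0.80 = 0.20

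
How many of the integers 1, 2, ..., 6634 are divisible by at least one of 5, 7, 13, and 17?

2682

Inclusion–exclusion gives
⌊6634/5⌋ + ⌊6634/7⌋ + ⌊6634/13⌋ + ⌊6634/17⌋ − ⌊6634/35⌋ − ⌊6634/65⌋ − ⌊6634/85⌋ − ⌊6634/91⌋ − ⌊6634/119⌋ − ⌊6634/221⌋ + ⌊6634/455⌋ + ⌊6634/595⌋ + ⌊6634/1105⌋ + ⌊6634/1547⌋ − ⌊6634/7735⌋ = 1326 + 947 + 510 + 390 − 189 − 102 − 78 − 72 − 55 − 30 + 14 + 11 + 6 + 4 − 0 = 2682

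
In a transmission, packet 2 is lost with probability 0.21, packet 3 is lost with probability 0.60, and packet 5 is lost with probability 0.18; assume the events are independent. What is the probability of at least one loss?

P(none) = (1 − 0.21) × (1 − 0.60) × (1 − 0.18) = 0.79 × 0.40 × 0.82 = 0.25912
P(at least one) = 1 − 0.25912 = 0.74088

0.74088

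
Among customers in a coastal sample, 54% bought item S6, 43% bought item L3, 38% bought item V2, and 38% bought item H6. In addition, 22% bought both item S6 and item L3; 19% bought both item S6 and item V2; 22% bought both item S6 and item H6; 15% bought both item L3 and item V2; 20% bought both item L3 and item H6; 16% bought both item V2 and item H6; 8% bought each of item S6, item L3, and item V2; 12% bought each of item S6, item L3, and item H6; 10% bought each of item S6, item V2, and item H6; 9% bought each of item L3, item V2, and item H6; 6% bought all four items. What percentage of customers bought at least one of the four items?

P(≥1) = 54 + 43 + 38 + 38 − 22 − 19 − 22 − 15 − 20 − 16 + 8 + 12 + 10 + 9 − 6 = 92%

92%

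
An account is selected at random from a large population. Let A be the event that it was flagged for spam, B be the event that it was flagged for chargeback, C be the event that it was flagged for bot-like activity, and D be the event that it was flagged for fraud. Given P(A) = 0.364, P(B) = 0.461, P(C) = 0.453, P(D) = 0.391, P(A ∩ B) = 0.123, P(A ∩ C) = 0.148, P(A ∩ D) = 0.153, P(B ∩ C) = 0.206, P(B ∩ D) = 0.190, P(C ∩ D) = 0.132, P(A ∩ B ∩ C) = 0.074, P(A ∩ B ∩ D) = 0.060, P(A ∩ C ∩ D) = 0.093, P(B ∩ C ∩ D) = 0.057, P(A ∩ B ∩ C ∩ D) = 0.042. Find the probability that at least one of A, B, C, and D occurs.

0.959

P(A ∪ B ∪ C ∪ D) = 0.364 + 0.461 + 0.453 + 0.391 − 0.123 − 0.148 − 0.153 − 0.206 − 0.190 − 0.132 + 0.074 + 0.060 + 0.093 + 0.057 − 0.042 = 0.959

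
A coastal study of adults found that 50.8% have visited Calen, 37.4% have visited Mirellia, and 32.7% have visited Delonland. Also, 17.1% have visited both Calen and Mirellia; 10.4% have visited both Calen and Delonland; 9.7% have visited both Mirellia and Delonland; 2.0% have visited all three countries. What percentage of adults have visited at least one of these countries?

85.7%

Using inclusion–exclusion:
P(at least one) = 50.8 + 37.4 + 32.7 − 17.1 − 10.4 − 9.7 + 2.0 = 85.7%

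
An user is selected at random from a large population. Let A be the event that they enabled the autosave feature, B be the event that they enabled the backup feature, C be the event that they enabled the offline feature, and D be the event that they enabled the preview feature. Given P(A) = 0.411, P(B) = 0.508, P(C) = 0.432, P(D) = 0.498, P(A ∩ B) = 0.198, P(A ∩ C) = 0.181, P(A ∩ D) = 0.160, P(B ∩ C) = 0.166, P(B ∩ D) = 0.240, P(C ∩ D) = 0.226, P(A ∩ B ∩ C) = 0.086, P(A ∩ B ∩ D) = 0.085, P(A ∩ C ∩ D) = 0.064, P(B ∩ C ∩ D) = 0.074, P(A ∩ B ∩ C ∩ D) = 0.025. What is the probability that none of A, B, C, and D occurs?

0.038

P(A ∪ B ∪ C ∪ D) = 0.411 + 0.508 + 0.432 + 0.498 − 0.198 − 0.181 − 0.160 − 0.166 − 0.240 − 0.226 + 0.086 + 0.085 + 0.064 + 0.074 − 0.025 = 0.962
P(none) = 1 − 0.962 = 0.038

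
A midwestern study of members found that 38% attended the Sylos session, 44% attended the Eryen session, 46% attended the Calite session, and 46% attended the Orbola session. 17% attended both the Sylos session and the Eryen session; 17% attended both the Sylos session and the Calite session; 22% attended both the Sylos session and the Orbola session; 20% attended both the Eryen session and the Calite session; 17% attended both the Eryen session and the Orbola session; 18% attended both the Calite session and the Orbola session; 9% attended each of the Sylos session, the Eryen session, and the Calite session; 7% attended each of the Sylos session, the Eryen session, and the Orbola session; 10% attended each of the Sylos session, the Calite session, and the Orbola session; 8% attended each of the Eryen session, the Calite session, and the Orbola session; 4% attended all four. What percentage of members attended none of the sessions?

7%

Inclusion–exclusion gives
P(≥1) = 38 + 44 + 46 + 46 − 17 − 17 − 22 − 20 − 17 − 18 + 9 + 7 + 10 + 8 − 4 = 93%
P(none) = 100% − 93% = 7%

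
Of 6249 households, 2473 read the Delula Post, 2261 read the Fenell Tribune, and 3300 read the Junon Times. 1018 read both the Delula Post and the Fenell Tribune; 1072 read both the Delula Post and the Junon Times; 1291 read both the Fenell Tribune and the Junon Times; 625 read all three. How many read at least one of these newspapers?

|at least one| = 2473 + 2261 + 3300 − 1018 − 1072 − 1291 + 625 = 5278

5278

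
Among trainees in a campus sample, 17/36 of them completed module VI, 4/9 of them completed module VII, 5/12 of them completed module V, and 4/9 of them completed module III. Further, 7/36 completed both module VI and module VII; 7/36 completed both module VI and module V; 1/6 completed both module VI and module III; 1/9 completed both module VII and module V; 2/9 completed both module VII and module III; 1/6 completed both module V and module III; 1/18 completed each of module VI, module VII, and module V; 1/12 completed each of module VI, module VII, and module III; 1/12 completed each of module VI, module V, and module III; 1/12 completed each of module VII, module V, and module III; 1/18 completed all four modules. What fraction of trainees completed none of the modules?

P(union) = 17/36 + 4/9 + 5/12 + 4/9 − 7/36 − 7/36 − 1/6 − 1/9 − 2/9 − 1/6 + 1/18 + 1/12 + 1/12 + 1/12 − 1/18 = 35/36
P(none) = 1 − 35/36 = 1/36

1/36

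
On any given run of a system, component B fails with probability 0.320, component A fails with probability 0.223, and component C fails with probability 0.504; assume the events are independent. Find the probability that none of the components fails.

Since the events are independent, P(none) is the product of the individual non-occurrence probabilities.
P(none) = (1 − 0.320) × (1 − 0.223) × (1 − 0.504) = 0.680 × 0.777 × 0.496 = 0.26206656

0.26206656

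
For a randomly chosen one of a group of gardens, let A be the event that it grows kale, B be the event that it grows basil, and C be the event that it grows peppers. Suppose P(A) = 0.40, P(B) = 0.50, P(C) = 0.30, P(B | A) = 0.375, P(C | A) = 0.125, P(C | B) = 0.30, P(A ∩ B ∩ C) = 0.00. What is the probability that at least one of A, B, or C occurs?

P(A ∩ B) = P(A)·P(B|A) = 0.40 × 0.375 = 0.15
P(A ∩ C) = P(A)·P(C|A) = 0.40 × 0.125 = 0.05
P(B ∩ C) = P(B)·P(C|B) = 0.50 × 0.30 = 0.15
Using inclusion–exclusion:
P(A ∪ B ∪ C) = 0.40 + 0.50 + 0.30 − 0.15 − 0.05 − 0.15 + 0.00 = 0.85

0.85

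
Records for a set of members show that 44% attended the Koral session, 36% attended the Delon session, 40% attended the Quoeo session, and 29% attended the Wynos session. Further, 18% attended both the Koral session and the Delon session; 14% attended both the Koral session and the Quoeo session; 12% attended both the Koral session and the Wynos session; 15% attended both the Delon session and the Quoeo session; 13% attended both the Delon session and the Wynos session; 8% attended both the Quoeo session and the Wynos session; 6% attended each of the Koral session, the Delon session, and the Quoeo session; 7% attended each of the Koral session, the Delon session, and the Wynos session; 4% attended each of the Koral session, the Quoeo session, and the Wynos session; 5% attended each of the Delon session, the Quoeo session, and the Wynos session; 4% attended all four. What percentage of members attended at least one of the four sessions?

P(union) = 44 + 36 + 40 + 29 − 18 − 14 − 12 − 15 − 13 − 8 + 6 + 7 + 4 + 5 − 4 = 87%

87%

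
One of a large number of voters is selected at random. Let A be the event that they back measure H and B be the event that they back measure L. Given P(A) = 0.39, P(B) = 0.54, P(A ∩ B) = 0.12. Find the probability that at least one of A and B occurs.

0.81

Using inclusion–exclusion:
P(A ∪ B) = 0.39 + 0.54 − 0.12 = 0.81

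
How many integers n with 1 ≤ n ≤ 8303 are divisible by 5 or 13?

⌊8303/5⌋ + ⌊8303/13⌋ − ⌊8303/65⌋ = 1660 + 638 − 127 = 2171

2171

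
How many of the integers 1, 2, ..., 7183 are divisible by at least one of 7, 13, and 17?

Using inclusion–exclusion:
1026 + 552 + 422 − 78 − 60 − 32 + 4 = 1834

1834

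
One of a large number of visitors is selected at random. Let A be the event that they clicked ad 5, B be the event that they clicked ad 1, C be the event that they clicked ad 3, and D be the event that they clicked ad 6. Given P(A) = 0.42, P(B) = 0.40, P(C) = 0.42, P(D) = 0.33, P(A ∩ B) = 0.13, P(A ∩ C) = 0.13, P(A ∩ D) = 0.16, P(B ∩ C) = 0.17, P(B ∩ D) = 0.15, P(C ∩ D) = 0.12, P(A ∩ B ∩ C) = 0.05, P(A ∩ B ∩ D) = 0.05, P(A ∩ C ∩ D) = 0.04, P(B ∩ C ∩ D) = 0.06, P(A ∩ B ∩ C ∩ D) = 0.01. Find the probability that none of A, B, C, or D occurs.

0.10

Apply inclusion-exclusion:
P(A ∪ B ∪ C ∪ D) = 0.42 + 0.40 + 0.42 + 0.33 − 0.13 − 0.13 − 0.16 − 0.17 − 0.15 − 0.12 + 0.05 + 0.05 + 0.04 + 0.06 − 0.01 = 0.90
P(none) = 1 − 0.90 = 0.10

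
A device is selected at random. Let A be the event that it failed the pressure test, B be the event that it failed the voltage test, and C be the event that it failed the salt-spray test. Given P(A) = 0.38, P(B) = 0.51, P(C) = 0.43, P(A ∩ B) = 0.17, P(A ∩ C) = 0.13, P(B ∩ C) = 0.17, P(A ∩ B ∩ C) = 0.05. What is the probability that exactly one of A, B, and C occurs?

0.53

P(exactly one) = 0.38 + 0.51 + 0.43 − 2·0.17 − 2·0.13 − 2·0.17 + 3·0.05 = 0.53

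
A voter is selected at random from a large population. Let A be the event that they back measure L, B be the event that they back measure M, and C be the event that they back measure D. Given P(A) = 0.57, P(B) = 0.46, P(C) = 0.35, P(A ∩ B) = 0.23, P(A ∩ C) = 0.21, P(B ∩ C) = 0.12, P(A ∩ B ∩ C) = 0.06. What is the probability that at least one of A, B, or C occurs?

0.88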